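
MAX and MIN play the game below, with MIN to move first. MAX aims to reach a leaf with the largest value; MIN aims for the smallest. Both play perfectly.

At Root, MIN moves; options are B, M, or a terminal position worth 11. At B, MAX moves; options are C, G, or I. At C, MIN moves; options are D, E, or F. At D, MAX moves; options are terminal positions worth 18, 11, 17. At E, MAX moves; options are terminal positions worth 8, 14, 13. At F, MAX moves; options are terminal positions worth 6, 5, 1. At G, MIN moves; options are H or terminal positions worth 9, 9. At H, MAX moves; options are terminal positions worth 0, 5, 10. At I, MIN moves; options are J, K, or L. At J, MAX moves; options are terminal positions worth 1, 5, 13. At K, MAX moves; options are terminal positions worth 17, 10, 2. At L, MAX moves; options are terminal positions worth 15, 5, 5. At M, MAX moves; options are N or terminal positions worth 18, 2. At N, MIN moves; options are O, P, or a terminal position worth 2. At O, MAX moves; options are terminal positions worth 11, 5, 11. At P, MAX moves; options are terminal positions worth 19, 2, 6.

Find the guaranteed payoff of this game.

11

D (MAX): max(18, 11, 17) = 18
E (MAX): max(8, 14, 13) = 14
F (MAX): max(6, 5, 1) = 6
C (MIN): min(18, 14, 6) = 6
H (MAX): max(0, 5, 10) = 10
G (MIN): min(10, 9, 9) = 9
J (MAX): max(1, 5, 13) = 13
K (MAX): max(17, 10, 2) = 17
L (MAX): max(15, 5, 5) = 15
I (MIN): min(13, 17, 15) = 13
B (MAX): max(6, 9, 13) = 13
O (MAX): max(11, 5, 11) = 11
P (MAX): max(19, 2, 6) = 19
N (MIN): min(11, 19, 2) = 2
M (MAX): max(2, 18, 2) = 18
Root (MIN): min(13, 18, 11) = 11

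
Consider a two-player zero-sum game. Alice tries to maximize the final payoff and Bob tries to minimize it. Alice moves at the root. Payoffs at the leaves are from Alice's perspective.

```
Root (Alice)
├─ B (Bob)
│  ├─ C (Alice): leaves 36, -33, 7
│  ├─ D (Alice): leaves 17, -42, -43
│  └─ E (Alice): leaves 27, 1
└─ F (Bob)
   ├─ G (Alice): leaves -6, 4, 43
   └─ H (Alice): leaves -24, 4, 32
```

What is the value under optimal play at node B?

17

C: max(36, -33, 7) = 36
D: max(17, -42, -43) = 17
E: max(27, 1) = 27
B: min(36, 17, 27) = 17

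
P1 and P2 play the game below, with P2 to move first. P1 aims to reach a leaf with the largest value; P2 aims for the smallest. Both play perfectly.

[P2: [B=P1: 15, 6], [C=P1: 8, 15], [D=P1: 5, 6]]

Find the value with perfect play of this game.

6

B (P1): max(15, 6) = 15
C (P1): max(8, 15) = 15
D (P1): max(5, 6) = 6
Root (P2): min(15, 15, 6) = 6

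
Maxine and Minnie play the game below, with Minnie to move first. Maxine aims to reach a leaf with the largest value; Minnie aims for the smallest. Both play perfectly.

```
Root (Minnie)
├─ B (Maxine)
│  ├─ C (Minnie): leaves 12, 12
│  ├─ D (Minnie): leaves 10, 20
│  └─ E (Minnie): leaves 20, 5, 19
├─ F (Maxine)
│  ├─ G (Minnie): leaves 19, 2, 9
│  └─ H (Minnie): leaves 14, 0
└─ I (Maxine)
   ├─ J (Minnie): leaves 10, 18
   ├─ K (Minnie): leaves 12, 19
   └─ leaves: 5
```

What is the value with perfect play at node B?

C: min(12, 12) = 12
D: min(10, 20) = 10
E: min(20, 5, 19) = 5
B: max(12, 10, 5) = 12

12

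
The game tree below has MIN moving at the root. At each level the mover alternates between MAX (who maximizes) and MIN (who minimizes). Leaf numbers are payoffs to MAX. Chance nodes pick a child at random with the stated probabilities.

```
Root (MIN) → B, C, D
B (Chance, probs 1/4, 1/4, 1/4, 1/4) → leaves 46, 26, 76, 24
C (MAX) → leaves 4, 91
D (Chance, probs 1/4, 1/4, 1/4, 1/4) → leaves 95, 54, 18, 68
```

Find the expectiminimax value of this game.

B (Chance): 1/4·46 + 1/4·26 + 1/4·76 + 1/4·24 = 43
C (MAX): max(4, 91) = 91
D (Chance): 1/4·95 + 1/4·54 + 1/4·18 + 1/4·68 = 58.75
Root (MIN): min(43, 91, 58.75) = 43

43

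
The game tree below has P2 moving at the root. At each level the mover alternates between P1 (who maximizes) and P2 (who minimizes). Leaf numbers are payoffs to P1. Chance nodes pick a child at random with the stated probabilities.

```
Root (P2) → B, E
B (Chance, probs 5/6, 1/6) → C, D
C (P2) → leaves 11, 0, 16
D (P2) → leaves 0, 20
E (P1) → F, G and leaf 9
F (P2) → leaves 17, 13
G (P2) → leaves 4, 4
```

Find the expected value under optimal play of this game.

0

C (P2): min(11, 0, 16) = 0
D (P2): min(0, 20) = 0
B (Chance): 5/6·0 + 1/6·0 = 0
F (P2): min(17, 13) = 13
G (P2): min(4, 4) = 4
E (P1): max(13, 4, 9) = 13
Root (P2): min(0, 13) = 0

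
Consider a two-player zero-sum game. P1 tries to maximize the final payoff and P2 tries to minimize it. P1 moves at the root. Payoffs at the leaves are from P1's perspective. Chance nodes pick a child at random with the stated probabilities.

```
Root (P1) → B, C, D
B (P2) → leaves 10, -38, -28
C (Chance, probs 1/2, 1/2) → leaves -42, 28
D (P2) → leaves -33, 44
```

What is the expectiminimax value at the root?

-7

B (P2): min(10, -38, -28) = -38
C (Chance): 1/2·-42 + 1/2·28 = -7
D (P2): min(-33, 44) = -33
Root (P1): max(-38, -7, -33) = -7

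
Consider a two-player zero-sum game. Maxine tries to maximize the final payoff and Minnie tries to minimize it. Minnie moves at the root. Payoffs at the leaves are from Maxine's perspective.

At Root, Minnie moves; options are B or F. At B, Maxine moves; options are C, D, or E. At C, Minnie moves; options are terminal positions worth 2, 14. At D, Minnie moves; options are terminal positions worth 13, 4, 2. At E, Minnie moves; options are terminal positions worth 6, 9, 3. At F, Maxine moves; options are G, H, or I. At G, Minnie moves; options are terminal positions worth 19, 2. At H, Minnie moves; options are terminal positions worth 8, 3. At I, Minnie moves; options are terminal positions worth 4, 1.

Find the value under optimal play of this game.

C (Minnie): min(2, 14) = 2
D (Minnie): min(13, 4, 2) = 2
E (Minnie): min(6, 9, 3) = 3
B (Maxine): max(2, 2, 3) = 3
G (Minnie): min(19, 2) = 2
H (Minnie): min(8, 3) = 3
I (Minnie): min(4, 1) = 1
F (Maxine): max(2, 3, 1) = 3
Root (Minnie): min(3, 3) = 3

3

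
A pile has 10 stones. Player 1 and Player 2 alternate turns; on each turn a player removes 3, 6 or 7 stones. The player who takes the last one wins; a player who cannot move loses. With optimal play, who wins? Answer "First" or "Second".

i:   0  1  2  3  4  5  6  7  8  9 10
     L  L  L  W  W  W  W  W  W  W  L
Position 10 is L, so the second player wins.

Second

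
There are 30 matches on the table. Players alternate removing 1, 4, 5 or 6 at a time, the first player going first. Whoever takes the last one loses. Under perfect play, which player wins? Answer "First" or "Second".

Positions where the player to move wins (W) vs loses (L):
i:   0  1  2  3  4  5  6  7  8  9 10 11 12 13 14 15 16 17 18 19 20 21 22 23 24 25 26 27 28 29 30
     W  L  W  L  W  W  W  W  W  W  L  W  L  W  W  W  W  W  W  L  W  L  W  W  W  W  W  W  L  W  L
Position 30 is L, so the second player wins.

Second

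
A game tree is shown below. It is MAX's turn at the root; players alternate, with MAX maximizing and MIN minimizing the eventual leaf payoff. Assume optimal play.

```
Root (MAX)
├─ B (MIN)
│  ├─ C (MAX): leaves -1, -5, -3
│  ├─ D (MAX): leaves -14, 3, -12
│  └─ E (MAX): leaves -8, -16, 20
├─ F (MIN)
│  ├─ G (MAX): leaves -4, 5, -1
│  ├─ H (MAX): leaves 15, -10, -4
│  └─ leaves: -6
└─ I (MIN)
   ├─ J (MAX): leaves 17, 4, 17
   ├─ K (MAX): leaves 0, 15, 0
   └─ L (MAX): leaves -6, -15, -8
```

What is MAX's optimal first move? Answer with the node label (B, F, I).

B

C (MAX): max(-1, -5, -3) = -1
D (MAX): max(-14, 3, -12) = 3
E (MAX): max(-8, -16, 20) = 20
B (MIN): min(-1, 3, 20) = -1
G (MAX): max(-4, 5, -1) = 5
H (MAX): max(15, -10, -4) = 15
F (MIN): min(5, 15, -6) = -6
J (MAX): max(17, 4, 17) = 17
K (MAX): max(0, 15, 0) = 15
L (MAX): max(-6, -15, -8) = -6
I (MIN): min(17, 15, -6) = -6
Root (MAX): max(-1, -6, -6) = -1
MAX picks the child with the highest value: B (value -1).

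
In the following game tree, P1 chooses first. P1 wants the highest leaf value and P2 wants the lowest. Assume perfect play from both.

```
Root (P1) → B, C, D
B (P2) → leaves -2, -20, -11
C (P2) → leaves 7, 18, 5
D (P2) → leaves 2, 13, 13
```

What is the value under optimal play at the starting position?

B (P2): min(-2, -20, -11) = -20
C (P2): min(7, 18, 5) = 5
D (P2): min(2, 13, 13) = 2
Root (P1): max(-20, 5, 2) = 5

5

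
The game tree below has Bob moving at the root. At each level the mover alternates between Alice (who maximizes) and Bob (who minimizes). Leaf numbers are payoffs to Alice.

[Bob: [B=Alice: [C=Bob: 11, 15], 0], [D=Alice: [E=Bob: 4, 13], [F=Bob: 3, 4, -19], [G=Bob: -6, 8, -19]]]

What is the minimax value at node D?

4

E: min(4, 13) = 4
F: min(3, 4, -19) = -19
G: min(-6, 8, -19) = -19
D: max(4, -19, -19) = 4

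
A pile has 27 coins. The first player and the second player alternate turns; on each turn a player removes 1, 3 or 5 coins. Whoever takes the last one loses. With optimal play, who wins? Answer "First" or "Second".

Mark each pile size as W (mover wins) or L (mover loses):
i:   0  1  2  3  4  5  6  7  8  9 10 11 12 13 14 15 16 17 18 19 20 21 22 23 24 25 26 27
     W  L  W  L  W  L  W  L  W  L  W  L  W  L  W  L  W  L  W  L  W  L  W  L  W  L  W  L
Position 27 is L, so the second player wins.

Second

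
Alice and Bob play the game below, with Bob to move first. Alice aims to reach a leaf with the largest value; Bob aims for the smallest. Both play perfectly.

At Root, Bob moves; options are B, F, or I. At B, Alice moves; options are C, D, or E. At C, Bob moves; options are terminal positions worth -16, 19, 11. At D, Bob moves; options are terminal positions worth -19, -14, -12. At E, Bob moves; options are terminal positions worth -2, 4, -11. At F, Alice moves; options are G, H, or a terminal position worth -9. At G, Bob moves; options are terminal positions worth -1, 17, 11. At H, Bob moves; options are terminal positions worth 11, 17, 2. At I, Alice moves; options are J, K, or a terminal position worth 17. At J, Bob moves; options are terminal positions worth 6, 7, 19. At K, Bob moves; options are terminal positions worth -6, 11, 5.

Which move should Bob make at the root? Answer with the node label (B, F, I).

C (Bob): min(-16, 19, 11) = -16
D (Bob): min(-19, -14, -12) = -19
E (Bob): min(-2, 4, -11) = -11
B (Alice): max(-16, -19, -11) = -11
G (Bob): min(-1, 17, 11) = -1
H (Bob): min(11, 17, 2) = 2
F (Alice): max(-1, 2, -9) = 2
J (Bob): min(6, 7, 19) = 6
K (Bob): min(-6, 11, 5) = -6
I (Alice): max(6, -6, 17) = 17
Root (Bob): min(-11, 2, 17) = -11
Bob picks the child with the lowest value: B (value -11).

B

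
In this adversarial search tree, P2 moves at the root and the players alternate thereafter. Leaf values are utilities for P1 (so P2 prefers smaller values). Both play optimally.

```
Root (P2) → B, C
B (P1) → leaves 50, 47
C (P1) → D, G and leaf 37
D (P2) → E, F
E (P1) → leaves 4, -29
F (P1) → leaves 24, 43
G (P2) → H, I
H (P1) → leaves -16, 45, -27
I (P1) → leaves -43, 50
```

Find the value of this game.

B (P1): max(50, 47) = 50
E (P1): max(4, -29) = 4
F (P1): max(24, 43) = 43
D (P2): min(4, 43) = 4
H (P1): max(-16, 45, -27) = 45
I (P1): max(-43, 50) = 50
G (P2): min(45, 50) = 45
C (P1): max(4, 45, 37) = 45
Root (P2): min(50, 45) = 45

45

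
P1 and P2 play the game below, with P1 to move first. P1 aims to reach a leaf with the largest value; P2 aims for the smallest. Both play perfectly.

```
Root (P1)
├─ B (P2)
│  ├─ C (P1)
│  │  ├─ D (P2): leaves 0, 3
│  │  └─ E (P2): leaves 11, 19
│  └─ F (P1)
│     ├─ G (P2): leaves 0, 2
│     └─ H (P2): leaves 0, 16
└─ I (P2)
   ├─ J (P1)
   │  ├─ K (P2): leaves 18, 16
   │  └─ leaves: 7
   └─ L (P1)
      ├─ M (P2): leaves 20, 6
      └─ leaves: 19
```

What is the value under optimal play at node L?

19

M: min(20, 6) = 6
L: max(6, 19) = 19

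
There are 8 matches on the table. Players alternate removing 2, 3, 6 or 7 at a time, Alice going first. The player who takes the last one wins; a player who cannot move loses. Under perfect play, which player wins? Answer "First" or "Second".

i:   0  1  2  3  4  5  6  7  8
     L  L  W  W  W  L  W  W  W
Position 8 is W, so the first player wins.

First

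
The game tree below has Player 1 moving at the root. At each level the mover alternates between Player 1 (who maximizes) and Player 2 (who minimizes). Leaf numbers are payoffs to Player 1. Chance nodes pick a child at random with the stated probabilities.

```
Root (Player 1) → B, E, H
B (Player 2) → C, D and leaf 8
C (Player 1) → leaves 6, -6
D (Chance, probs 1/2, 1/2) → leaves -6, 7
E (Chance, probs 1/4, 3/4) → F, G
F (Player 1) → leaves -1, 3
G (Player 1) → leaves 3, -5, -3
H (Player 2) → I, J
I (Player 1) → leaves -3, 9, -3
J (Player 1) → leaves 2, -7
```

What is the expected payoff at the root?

3

C (Player 1): max(6, -6) = 6
D (Chance): 1/2·-6 + 1/2·7 = 0.5
B (Player 2): min(6, 0.5, 8) = 0.5
F (Player 1): max(-1, 3) = 3
G (Player 1): max(3, -5, -3) = 3
E (Chance): 1/4·3 + 3/4·3 = 3
I (Player 1): max(-3, 9, -3) = 9
J (Player 1): max(2, -7) = 2
H (Player 2): min(9, 2) = 2
Root (Player 1): max(0.5, 3, 2) = 3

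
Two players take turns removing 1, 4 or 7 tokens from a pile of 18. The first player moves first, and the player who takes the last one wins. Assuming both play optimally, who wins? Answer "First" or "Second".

Second

i:   0  1  2  3  4  5  6  7  8  9 10 11 12 13 14 15 16 17 18
     L  W  L  W  W  L  W  W  L  W  L  W  W  L  W  W  L  W  L
Position 18 is L, so the second player wins.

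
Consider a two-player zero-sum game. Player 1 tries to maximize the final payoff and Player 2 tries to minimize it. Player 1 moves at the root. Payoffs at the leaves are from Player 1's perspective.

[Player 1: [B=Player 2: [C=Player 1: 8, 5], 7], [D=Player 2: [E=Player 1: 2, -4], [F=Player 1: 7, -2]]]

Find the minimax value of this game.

7

C (Player 1): max(8, 5) = 8
B (Player 2): min(8, 7) = 7
E (Player 1): max(2, -4) = 2
F (Player 1): max(7, -2) = 7
D (Player 2): min(2, 7) = 2
Root (Player 1): max(7, 2) = 7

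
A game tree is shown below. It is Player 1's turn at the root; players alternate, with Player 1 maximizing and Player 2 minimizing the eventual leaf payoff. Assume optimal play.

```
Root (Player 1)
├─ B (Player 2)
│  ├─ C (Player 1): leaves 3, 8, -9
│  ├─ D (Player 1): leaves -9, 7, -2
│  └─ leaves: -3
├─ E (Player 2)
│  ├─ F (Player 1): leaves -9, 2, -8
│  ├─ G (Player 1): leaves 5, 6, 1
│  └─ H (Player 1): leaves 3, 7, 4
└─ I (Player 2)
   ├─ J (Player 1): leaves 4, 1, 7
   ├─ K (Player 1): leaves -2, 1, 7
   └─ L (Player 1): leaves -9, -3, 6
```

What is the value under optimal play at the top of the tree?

C (Player 1): max(3, 8, -9) = 8
D (Player 1): max(-9, 7, -2) = 7
B (Player 2): min(8, 7, -3) = -3
F (Player 1): max(-9, 2, -8) = 2
G (Player 1): max(5, 6, 1) = 6
H (Player 1): max(3, 7, 4) = 7
E (Player 2): min(2, 6, 7) = 2
J (Player 1): max(4, 1, 7) = 7
K (Player 1): max(-2, 1, 7) = 7
L (Player 1): max(-9, -3, 6) = 6
I (Player 2): min(7, 7, 6) = 6
Root (Player 1): max(-3, 2, 6) = 6

6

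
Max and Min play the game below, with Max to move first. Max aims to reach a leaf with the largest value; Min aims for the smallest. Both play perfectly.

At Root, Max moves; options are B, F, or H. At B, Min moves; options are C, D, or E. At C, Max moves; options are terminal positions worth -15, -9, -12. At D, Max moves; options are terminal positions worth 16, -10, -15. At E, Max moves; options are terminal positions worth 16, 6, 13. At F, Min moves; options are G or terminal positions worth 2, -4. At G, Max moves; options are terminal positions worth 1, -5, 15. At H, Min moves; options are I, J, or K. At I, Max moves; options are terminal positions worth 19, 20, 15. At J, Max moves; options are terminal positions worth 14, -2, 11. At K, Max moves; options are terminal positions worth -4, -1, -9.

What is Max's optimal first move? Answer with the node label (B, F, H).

C (Max): max(-15, -9, -12) = -9
D (Max): max(16, -10, -15) = 16
E (Max): max(16, 6, 13) = 16
B (Min): min(-9, 16, 16) = -9
G (Max): max(1, -5, 15) = 15
F (Min): min(15, 2, -4) = -4
I (Max): max(19, 20, 15) = 20
J (Max): max(14, -2, 11) = 14
K (Max): max(-4, -1, -9) = -1
H (Min): min(20, 14, -1) = -1
Root (Max): max(-9, -4, -1) = -1
Max picks the child with the highest value: H (value -1).

H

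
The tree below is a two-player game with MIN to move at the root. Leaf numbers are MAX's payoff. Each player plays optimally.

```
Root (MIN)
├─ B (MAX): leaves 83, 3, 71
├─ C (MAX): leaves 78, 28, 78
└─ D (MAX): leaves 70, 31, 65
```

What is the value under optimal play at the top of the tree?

70

B (MAX): max(83, 3, 71) = 83
C (MAX): max(78, 28, 78) = 78
D (MAX): max(70, 31, 65) = 70
Root (MIN): min(83, 78, 70) = 70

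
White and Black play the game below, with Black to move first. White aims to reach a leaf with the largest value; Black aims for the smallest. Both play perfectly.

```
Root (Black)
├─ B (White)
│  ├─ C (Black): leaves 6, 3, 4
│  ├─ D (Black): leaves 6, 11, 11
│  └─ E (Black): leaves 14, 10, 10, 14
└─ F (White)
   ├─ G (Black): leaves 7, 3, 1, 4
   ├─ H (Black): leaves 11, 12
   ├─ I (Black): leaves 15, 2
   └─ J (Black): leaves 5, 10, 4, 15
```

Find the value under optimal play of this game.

10

C (Black): min(6, 3, 4) = 3
D (Black): min(6, 11, 11) = 6
E (Black): min(14, 10, 10, 14) = 10
B (White): max(3, 6, 10) = 10
G (Black): min(7, 3, 1, 4) = 1
H (Black): min(11, 12) = 11
I (Black): min(15, 2) = 2
J (Black): min(5, 10, 4, 15) = 4
F (White): max(1, 11, 2, 4) = 11
Root (Black): min(10, 11) = 10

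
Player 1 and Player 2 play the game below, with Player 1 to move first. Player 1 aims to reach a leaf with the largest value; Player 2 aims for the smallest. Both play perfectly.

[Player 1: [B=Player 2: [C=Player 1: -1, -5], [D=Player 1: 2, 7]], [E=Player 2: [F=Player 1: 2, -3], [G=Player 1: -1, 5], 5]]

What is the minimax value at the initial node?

C (Player 1): max(-1, -5) = -1
D (Player 1): max(2, 7) = 7
B (Player 2): min(-1, 7) = -1
F (Player 1): max(2, -3) = 2
G (Player 1): max(-1, 5) = 5
E (Player 2): min(2, 5, 5) = 2
Root (Player 1): max(-1, 2) = 2

2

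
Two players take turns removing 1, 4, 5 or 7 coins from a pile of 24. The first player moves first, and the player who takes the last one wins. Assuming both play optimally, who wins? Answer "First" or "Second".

Second

W/L table (W = player to move can force a win):
i:   0  1  2  3  4  5  6  7  8  9 10 11 12 13 14 15 16 17 18 19 20 21 22 23 24
     L  W  L  W  W  W  W  W  L  W  L  W  W  W  W  W  L  W  L  W  W  W  W  W  L
Position 24 is L, so the second player wins.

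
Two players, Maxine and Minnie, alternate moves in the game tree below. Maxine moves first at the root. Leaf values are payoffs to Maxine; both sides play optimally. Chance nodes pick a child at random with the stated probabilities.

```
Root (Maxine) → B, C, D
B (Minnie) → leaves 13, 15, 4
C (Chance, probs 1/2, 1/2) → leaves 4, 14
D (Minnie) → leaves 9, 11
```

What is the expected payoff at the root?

9

B (Minnie): min(13, 15, 4) = 4
C (Chance): 1/2·4 + 1/2·14 = 9
D (Minnie): min(9, 11) = 9
Root (Maxine): max(4, 9, 9) = 9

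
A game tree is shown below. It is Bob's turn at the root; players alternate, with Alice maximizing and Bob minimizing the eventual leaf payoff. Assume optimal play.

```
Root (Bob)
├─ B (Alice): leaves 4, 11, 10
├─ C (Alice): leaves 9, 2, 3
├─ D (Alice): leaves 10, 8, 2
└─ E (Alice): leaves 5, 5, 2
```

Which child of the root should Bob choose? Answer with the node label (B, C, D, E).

E

B (Alice): max(4, 11, 10) = 11
C (Alice): max(9, 2, 3) = 9
D (Alice): max(10, 8, 2) = 10
E (Alice): max(5, 5, 2) = 5
Root (Bob): min(11, 9, 10, 5) = 5
Bob picks the child with the lowest value: E (value 5).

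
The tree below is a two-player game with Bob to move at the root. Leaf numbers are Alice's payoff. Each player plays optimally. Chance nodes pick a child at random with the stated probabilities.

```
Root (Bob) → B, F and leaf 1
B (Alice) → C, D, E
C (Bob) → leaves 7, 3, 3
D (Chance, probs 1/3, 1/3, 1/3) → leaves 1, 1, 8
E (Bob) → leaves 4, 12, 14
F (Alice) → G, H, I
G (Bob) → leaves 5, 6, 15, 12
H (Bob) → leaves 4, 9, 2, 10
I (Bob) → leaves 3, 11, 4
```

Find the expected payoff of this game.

1

C (Bob): min(7, 3, 3) = 3
D (Chance): 1/3·1 + 1/3·1 + 1/3·8 = 3.33
E (Bob): min(4, 12, 14) = 4
B (Alice): max(3, 3.33, 4) = 4
G (Bob): min(5, 6, 15, 12) = 5
H (Bob): min(4, 9, 2, 10) = 2
I (Bob): min(3, 11, 4) = 3
F (Alice): max(5, 2, 3) = 5
Root (Bob): min(4, 5, 1) = 1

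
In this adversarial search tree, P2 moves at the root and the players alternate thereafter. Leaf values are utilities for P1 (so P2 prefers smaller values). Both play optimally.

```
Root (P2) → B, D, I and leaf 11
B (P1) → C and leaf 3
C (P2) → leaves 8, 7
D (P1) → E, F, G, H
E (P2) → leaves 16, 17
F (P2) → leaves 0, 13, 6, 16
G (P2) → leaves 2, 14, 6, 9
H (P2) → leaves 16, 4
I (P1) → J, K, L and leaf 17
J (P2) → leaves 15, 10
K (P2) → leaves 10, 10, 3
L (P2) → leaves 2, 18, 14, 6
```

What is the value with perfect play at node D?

E: min(16, 17) = 16
F: min(0, 13, 6, 16) = 0
G: min(2, 14, 6, 9) = 2
H: min(16, 4) = 4
D: max(16, 0, 2, 4) = 16

16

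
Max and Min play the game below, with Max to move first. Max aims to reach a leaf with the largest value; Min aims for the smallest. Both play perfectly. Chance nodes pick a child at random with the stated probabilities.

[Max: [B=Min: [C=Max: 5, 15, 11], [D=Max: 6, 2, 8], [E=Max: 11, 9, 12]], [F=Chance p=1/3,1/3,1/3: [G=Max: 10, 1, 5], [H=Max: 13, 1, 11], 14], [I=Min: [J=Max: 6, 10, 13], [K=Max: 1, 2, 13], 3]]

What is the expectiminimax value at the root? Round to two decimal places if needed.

C (Max): max(5, 15, 11) = 15
D (Max): max(6, 2, 8) = 8
E (Max): max(11, 9, 12) = 12
B (Min): min(15, 8, 12) = 8
G (Max): max(10, 1, 5) = 10
H (Max): max(13, 1, 11) = 13
F (Chance): 1/3·10 + 1/3·13 + 1/3·14 = 12.33
J (Max): max(6, 10, 13) = 13
K (Max): max(1, 2, 13) = 13
I (Min): min(13, 13, 3) = 3
Root (Max): max(8, 12.33, 3) = 12.33

12.33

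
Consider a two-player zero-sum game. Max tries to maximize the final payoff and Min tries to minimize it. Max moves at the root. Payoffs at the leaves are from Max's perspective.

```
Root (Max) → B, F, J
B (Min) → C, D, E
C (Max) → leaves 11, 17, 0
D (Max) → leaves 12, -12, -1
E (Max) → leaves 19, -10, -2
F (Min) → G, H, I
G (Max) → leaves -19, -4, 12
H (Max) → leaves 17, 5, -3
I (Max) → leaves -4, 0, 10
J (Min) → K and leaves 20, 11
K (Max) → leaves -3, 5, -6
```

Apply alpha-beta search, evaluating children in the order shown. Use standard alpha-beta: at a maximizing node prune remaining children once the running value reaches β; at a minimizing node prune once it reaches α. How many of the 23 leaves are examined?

13

C [α=-∞,β=+∞]: v=17
D [α=-∞,β=17]: v=12
E [α=-∞,β=12]: v=19 after child 1 ≥ β → β-cutoff, skip 2
B [α=-∞,β=+∞]: v=12
G [α=12,β=+∞]: v=12
F [α=12,β=+∞]: v=12 after child 1 ≤ α → α-cutoff, skip 2
K [α=12,β=+∞]: v=5
J [α=12,β=+∞]: v=5 after child 1 ≤ α → α-cutoff, skip 2
Root [α=-∞,β=+∞]: v=12
Leaves evaluated: 13 of 23.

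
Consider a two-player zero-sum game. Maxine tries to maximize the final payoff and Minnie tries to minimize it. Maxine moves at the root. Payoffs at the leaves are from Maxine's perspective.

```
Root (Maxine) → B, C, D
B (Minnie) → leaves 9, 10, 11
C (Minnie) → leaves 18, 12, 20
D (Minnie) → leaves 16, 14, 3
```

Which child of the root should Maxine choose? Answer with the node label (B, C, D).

C

B (Minnie): min(9, 10, 11) = 9
C (Minnie): min(18, 12, 20) = 12
D (Minnie): min(16, 14, 3) = 3
Root (Maxine): max(9, 12, 3) = 12
Maxine picks the child with the highest value: C (value 12).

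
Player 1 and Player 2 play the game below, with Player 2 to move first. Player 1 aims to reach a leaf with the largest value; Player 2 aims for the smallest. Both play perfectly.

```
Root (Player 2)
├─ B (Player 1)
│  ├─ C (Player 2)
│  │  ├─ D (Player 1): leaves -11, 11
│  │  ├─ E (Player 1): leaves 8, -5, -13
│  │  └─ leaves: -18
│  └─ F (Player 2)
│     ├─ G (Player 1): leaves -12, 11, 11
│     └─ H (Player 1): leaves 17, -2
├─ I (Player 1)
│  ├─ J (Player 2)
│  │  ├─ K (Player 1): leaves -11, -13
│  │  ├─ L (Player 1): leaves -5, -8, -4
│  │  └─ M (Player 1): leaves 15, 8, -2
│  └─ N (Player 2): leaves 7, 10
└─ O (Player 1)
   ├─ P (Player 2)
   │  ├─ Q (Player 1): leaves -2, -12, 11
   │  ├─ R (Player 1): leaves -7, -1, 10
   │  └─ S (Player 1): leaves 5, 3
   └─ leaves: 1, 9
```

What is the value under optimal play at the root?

7

D (Player 1): max(-11, 11) = 11
E (Player 1): max(8, -5, -13) = 8
C (Player 2): min(11, 8, -18) = -18
G (Player 1): max(-12, 11, 11) = 11
H (Player 1): max(17, -2) = 17
F (Player 2): min(11, 17) = 11
B (Player 1): max(-18, 11) = 11
K (Player 1): max(-11, -13) = -11
L (Player 1): max(-5, -8, -4) = -4
M (Player 1): max(15, 8, -2) = 15
J (Player 2): min(-11, -4, 15) = -11
N (Player 2): min(7, 10) = 7
I (Player 1): max(-11, 7) = 7
Q (Player 1): max(-2, -12, 11) = 11
R (Player 1): max(-7, -1, 10) = 10
S (Player 1): max(5, 3) = 5
P (Player 2): min(11, 10, 5) = 5
O (Player 1): max(5, 1, 9) = 9
Root (Player 2): min(11, 7, 9) = 7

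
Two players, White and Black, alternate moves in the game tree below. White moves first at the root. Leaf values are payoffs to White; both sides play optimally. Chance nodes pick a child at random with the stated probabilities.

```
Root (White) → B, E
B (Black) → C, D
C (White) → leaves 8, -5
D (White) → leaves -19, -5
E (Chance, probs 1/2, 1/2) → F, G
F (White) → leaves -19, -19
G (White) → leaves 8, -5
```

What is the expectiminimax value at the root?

C (White): max(8, -5) = 8
D (White): max(-19, -5) = -5
B (Black): min(8, -5) = -5
F (White): max(-19, -19) = -19
G (White): max(8, -5) = 8
E (Chance): 1/2·-19 + 1/2·8 = -5.5
Root (White): max(-5, -5.5) = -5

-5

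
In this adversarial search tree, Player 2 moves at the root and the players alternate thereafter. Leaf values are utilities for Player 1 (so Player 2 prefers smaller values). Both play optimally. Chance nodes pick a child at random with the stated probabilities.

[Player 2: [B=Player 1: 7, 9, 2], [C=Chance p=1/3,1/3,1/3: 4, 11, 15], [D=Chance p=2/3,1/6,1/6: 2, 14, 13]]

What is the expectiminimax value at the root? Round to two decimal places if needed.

5.83

B (Player 1): max(7, 9, 2) = 9
C (Chance): 1/3·4 + 1/3·11 + 1/3·15 = 10
D (Chance): 2/3·2 + 1/6·14 + 1/6·13 = 5.83
Root (Player 2): min(9, 10, 5.83) = 5.83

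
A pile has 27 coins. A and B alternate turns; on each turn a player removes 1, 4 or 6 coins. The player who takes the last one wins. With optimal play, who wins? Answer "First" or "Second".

Compute winning (W) and losing (L) positions by backward induction:
i:   0  1  2  3  4  5  6  7  8  9 10 11 12 13 14 15 16 17 18 19 20 21 22 23 24 25 26 27
     L  W  L  W  W  L  W  L  W  W  L  W  L  W  W  L  W  L  W  W  L  W  L  W  W  L  W  L
Position 27 is L, so the second player wins.

Second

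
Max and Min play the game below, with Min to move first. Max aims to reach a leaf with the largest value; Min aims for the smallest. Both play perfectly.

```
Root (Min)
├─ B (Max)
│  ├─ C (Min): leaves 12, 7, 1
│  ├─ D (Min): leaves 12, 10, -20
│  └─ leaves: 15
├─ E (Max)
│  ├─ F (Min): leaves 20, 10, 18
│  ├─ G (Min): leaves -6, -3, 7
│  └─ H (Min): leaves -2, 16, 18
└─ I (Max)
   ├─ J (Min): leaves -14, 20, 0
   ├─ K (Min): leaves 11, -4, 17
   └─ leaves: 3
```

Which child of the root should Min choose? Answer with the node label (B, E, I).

C (Min): min(12, 7, 1) = 1
D (Min): min(12, 10, -20) = -20
B (Max): max(1, -20, 15) = 15
F (Min): min(20, 10, 18) = 10
G (Min): min(-6, -3, 7) = -6
H (Min): min(-2, 16, 18) = -2
E (Max): max(10, -6, -2) = 10
J (Min): min(-14, 20, 0) = -14
K (Min): min(11, -4, 17) = -4
I (Max): max(-14, -4, 3) = 3
Root (Min): min(15, 10, 3) = 3
Min picks the child with the lowest value: I (value 3).

I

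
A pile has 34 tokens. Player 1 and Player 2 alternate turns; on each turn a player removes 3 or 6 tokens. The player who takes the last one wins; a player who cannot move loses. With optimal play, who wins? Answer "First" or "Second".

Mark each pile size as W (mover wins) or L (mover loses):
i:   0  1  2  3  4  5  6  7  8  9 10 11 12 13 14 15 16 17 18 19 20 21 22 23 24 25 26 27 28 29 30 31 32 33 34
     L  L  L  W  W  W  W  W  W  L  L  L  W  W  W  W  W  W  L  L  L  W  W  W  W  W  W  L  L  L  W  W  W  W  W
Position 34 is W, so the first player wins.

First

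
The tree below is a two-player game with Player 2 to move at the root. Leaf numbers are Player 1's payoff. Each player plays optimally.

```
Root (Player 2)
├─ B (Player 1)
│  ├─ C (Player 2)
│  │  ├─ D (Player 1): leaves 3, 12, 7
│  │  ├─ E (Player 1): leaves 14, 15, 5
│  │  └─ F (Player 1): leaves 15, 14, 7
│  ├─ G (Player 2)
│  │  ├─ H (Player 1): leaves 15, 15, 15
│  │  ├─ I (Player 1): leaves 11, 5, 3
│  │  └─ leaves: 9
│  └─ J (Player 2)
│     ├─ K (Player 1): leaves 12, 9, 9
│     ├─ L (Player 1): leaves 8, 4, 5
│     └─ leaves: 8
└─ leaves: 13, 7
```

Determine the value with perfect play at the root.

D (Player 1): max(3, 12, 7) = 12
E (Player 1): max(14, 15, 5) = 15
F (Player 1): max(15, 14, 7) = 15
C (Player 2): min(12, 15, 15) = 12
H (Player 1): max(15, 15, 15) = 15
I (Player 1): max(11, 5, 3) = 11
G (Player 2): min(15, 11, 9) = 9
K (Player 1): max(12, 9, 9) = 12
L (Player 1): max(8, 4, 5) = 8
J (Player 2): min(12, 8, 8) = 8
B (Player 1): max(12, 9, 8) = 12
Root (Player 2): min(12, 13, 7) = 7

7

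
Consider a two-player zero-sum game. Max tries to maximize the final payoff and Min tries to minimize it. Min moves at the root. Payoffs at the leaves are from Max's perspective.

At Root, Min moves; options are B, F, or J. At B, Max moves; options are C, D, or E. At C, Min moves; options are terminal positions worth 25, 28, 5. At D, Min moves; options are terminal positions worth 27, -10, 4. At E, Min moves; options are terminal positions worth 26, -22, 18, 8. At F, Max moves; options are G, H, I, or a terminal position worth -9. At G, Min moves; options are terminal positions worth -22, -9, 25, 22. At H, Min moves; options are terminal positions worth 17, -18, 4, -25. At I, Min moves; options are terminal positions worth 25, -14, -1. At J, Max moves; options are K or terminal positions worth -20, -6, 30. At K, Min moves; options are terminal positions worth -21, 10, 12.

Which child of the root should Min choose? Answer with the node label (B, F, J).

C (Min): min(25, 28, 5) = 5
D (Min): min(27, -10, 4) = -10
E (Min): min(26, -22, 18, 8) = -22
B (Max): max(5, -10, -22) = 5
G (Min): min(-22, -9, 25, 22) = -22
H (Min): min(17, -18, 4, -25) = -25
I (Min): min(25, -14, -1) = -14
F (Max): max(-22, -25, -14, -9) = -9
K (Min): min(-21, 10, 12) = -21
J (Max): max(-21, -20, -6, 30) = 30
Root (Min): min(5, -9, 30) = -9
Min picks the child with the lowest value: F (value -9).

F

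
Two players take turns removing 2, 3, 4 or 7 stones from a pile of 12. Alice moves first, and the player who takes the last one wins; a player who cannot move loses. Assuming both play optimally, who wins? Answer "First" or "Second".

Second

Compute winning (W) and losing (L) positions by backward induction:
i:   0  1  2  3  4  5  6  7  8  9 10 11 12
     L  L  W  W  W  W  L  W  W  W  W  L  L
Position 12 is L, so the second player wins.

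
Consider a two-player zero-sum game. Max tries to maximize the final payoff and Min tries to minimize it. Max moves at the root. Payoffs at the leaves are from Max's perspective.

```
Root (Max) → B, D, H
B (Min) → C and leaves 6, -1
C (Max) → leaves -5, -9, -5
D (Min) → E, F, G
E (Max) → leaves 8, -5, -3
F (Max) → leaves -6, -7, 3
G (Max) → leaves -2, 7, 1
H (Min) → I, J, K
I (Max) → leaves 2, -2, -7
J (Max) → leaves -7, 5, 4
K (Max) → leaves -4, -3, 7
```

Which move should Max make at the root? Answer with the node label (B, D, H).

D

C (Max): max(-5, -9, -5) = -5
B (Min): min(-5, 6, -1) = -5
E (Max): max(8, -5, -3) = 8
F (Max): max(-6, -7, 3) = 3
G (Max): max(-2, 7, 1) = 7
D (Min): min(8, 3, 7) = 3
I (Max): max(2, -2, -7) = 2
J (Max): max(-7, 5, 4) = 5
K (Max): max(-4, -3, 7) = 7
H (Min): min(2, 5, 7) = 2
Root (Max): max(-5, 3, 2) = 3
Max picks the child with the highest value: D (value 3).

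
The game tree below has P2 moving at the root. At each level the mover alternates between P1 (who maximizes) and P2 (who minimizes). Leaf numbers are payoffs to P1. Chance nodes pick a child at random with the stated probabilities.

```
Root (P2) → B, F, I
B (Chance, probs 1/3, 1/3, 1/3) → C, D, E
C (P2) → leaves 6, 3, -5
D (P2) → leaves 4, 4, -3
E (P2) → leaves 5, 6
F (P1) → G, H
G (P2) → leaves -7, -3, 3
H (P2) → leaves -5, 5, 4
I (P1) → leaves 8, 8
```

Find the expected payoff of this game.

C (P2): min(6, 3, -5) = -5
D (P2): min(4, 4, -3) = -3
E (P2): min(5, 6) = 5
B (Chance): 1/3·-5 + 1/3·-3 + 1/3·5 = -1
G (P2): min(-7, -3, 3) = -7
H (P2): min(-5, 5, 4) = -5
F (P1): max(-7, -5) = -5
I (P1): max(8, 8) = 8
Root (P2): min(-1, -5, 8) = -5

-5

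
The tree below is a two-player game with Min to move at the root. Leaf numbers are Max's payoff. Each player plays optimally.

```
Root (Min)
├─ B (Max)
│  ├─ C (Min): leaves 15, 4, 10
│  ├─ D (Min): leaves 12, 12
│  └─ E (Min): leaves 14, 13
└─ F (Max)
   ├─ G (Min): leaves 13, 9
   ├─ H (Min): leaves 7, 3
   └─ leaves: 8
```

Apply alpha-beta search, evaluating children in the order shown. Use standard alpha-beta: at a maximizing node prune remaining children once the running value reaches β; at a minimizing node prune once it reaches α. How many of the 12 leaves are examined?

11

C [α=-∞,β=+∞]: v=4
D [α=4,β=+∞]: v=12
E [α=12,β=+∞]: v=13
B [α=-∞,β=+∞]: v=13
G [α=-∞,β=13]: v=9
H [α=9,β=13]: v=7 after child 1 ≤ α → α-cutoff, skip 1
F [α=-∞,β=13]: v=9
Root [α=-∞,β=+∞]: v=9
Leaves evaluated: 11 of 12.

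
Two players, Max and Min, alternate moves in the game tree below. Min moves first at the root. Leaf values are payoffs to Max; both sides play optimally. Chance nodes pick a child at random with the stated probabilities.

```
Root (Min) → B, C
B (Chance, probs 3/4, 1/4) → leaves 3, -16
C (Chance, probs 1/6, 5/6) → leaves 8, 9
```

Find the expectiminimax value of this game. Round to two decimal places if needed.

-1.75

B (Chance): 3/4·3 + 1/4·-16 = -1.75
C (Chance): 1/6·8 + 5/6·9 = 8.83
Root (Min): min(-1.75, 8.83) = -1.75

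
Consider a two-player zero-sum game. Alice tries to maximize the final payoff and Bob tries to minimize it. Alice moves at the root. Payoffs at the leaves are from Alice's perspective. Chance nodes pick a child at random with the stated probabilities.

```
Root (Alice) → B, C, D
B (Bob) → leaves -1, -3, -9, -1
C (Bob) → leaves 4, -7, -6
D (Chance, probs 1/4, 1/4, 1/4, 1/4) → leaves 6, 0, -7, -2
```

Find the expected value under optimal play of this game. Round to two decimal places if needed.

B (Bob): min(-1, -3, -9, -1) = -9
C (Bob): min(4, -7, -6) = -7
D (Chance): 1/4·6 + 1/4·0 + 1/4·-7 + 1/4·-2 = -0.75
Root (Alice): max(-9, -7, -0.75) = -0.75

-0.75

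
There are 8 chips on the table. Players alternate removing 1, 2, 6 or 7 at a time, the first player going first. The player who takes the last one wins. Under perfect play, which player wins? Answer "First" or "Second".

Second

Compute winning (W) and losing (L) positions by backward induction:
i:   0  1  2  3  4  5  6  7  8
     L  W  W  L  W  W  W  W  L
Position 8 is L, so the second player wins.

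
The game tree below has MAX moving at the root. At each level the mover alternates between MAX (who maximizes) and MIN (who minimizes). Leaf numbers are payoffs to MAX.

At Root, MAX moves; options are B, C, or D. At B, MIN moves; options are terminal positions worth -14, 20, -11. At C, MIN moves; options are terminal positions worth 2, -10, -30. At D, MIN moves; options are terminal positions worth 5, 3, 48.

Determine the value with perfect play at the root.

B (MIN): min(-14, 20, -11) = -14
C (MIN): min(2, -10, -30) = -30
D (MIN): min(5, 3, 48) = 3
Root (MAX): max(-14, -30, 3) = 3

3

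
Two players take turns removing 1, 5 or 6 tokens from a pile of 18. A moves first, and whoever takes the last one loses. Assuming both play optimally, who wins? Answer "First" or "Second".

W/L table (W = player to move can force a win):
i:   0  1  2  3  4  5  6  7  8  9 10 11 12 13 14 15 16 17 18
     W  L  W  L  W  L  W  W  W  W  W  W  L  W  L  W  L  W  W
Position 18 is W, so the first player wins.

First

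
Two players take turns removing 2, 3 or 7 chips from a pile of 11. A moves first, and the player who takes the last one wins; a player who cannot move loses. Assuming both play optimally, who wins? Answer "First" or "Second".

Second

Mark each pile size as W (mover wins) or L (mover loses):
i:   0  1  2  3  4  5  6  7  8  9 10 11
     L  L  W  W  W  L  L  W  W  W  L  L
Position 11 is L, so the second player wins.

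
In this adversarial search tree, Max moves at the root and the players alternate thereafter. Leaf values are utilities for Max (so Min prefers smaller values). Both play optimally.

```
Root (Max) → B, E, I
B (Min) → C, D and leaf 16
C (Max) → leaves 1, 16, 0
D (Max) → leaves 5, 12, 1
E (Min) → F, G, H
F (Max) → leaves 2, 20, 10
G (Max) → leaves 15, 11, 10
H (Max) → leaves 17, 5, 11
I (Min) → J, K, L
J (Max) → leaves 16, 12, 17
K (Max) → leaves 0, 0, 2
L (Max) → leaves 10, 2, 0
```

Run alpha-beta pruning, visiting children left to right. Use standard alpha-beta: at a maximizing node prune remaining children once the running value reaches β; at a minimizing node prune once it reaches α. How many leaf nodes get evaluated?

C [α=-∞,β=+∞]: v=16
D [α=-∞,β=16]: v=12
B [α=-∞,β=+∞]: v=12
F [α=12,β=+∞]: v=20
G [α=12,β=20]: v=15
H [α=12,β=15]: v=17 after child 1 ≥ β → β-cutoff, skip 2
E [α=12,β=+∞]: v=15
J [α=15,β=+∞]: v=17
K [α=15,β=17]: v=2
I [α=15,β=+∞]: v=2 after child 2 ≤ α → α-cutoff, skip 1
Root [α=-∞,β=+∞]: v=15
Leaves evaluated: 20 of 25.

20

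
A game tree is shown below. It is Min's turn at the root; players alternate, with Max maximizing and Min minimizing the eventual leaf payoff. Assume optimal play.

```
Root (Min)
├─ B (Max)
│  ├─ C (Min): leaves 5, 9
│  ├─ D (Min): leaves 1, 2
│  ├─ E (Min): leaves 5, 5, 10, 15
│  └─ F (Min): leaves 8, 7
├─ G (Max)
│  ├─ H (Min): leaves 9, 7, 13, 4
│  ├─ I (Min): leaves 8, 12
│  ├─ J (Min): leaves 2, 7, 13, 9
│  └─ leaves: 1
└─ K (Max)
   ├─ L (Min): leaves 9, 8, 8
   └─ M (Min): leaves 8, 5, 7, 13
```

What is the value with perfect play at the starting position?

7

C (Min): min(5, 9) = 5
D (Min): min(1, 2) = 1
E (Min): min(5, 5, 10, 15) = 5
F (Min): min(8, 7) = 7
B (Max): max(5, 1, 5, 7) = 7
H (Min): min(9, 7, 13, 4) = 4
I (Min): min(8, 12) = 8
J (Min): min(2, 7, 13, 9) = 2
G (Max): max(4, 8, 2, 1) = 8
L (Min): min(9, 8, 8) = 8
M (Min): min(8, 5, 7, 13) = 5
K (Max): max(8, 5) = 8
Root (Min): min(7, 8, 8) = 7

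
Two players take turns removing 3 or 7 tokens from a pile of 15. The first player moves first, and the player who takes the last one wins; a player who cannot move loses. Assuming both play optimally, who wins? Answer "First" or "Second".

i:   0  1  2  3  4  5  6  7  8  9 10 11 12 13 14 15
     L  L  L  W  W  W  L  W  W  W  L  L  L  W  W  W
Position 15 is W, so the first player wins.

First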